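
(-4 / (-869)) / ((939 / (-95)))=-380 / 815991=-0.00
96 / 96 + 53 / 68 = 121 / 68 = 1.78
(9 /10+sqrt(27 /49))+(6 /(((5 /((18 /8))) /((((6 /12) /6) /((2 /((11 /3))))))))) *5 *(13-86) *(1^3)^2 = -148.92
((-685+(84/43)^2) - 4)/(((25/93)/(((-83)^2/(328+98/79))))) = -4274831645341/80154150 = -53332.63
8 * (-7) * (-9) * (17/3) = 2856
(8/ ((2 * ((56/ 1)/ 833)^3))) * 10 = 8425795/ 64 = 131653.05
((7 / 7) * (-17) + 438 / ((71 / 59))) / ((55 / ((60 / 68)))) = 73905 / 13277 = 5.57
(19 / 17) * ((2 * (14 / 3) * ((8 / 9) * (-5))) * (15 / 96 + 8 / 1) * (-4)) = 77140 / 51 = 1512.55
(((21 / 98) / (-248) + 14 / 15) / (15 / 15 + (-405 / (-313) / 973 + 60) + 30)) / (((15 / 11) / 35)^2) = 12526971684689 / 1855753813440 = 6.75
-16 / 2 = -8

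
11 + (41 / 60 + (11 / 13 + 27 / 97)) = 969041 / 75660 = 12.81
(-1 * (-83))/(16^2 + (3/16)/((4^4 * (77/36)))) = 6544384/20185115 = 0.32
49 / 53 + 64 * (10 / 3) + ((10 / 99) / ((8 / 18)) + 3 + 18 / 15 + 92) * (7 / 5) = 349.26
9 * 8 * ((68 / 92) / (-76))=-306 / 437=-0.70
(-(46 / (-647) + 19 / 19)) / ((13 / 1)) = -601 / 8411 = -0.07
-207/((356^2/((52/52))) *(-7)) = 207/887152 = 0.00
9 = 9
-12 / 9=-4 / 3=-1.33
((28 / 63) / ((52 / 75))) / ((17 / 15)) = 0.57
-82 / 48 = -41 / 24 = -1.71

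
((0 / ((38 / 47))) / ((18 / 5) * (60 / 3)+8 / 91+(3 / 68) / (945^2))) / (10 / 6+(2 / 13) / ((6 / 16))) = 0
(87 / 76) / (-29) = -3 / 76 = -0.04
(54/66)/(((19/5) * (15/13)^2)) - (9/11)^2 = -5836/11495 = -0.51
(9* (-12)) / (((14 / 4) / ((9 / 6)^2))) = -486 / 7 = -69.43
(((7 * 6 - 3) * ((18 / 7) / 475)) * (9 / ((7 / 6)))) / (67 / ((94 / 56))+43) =197964 / 10078075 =0.02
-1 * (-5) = 5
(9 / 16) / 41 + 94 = 61673 / 656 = 94.01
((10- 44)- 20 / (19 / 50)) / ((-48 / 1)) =823 / 456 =1.80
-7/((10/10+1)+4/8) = -2.80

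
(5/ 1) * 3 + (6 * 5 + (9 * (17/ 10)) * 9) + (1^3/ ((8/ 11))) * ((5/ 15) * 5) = 22199/ 120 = 184.99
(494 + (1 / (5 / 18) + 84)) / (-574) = -1454 / 1435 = -1.01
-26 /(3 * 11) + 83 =2713 /33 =82.21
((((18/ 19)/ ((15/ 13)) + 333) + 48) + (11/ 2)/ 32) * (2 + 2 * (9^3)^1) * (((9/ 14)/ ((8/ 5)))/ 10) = 1525893669/ 68096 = 22407.98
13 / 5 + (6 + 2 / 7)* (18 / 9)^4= 3611 / 35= 103.17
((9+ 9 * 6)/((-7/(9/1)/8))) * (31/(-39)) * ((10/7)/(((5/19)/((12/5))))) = 3053376/455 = 6710.72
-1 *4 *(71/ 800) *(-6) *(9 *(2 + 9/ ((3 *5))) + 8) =33441/ 500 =66.88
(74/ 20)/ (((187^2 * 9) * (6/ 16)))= 148/ 4720815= 0.00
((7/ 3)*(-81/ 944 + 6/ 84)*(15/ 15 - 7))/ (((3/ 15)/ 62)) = 14725/ 236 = 62.39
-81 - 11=-92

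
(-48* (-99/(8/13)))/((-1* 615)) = -2574/205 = -12.56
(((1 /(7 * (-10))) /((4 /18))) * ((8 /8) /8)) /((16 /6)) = -27 /8960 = -0.00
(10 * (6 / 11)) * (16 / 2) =480 / 11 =43.64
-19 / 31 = -0.61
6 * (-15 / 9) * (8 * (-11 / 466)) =440 / 233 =1.89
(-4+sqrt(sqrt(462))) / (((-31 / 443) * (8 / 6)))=1329 / 31 -1329 * 462^(1 / 4) / 124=-6.82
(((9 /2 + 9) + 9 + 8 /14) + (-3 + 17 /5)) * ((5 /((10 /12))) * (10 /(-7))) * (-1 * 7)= 9858 /7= 1408.29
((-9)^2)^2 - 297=6264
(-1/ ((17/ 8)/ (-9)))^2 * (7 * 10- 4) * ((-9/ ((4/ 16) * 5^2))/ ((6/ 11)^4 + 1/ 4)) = -721343563776/ 143235625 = -5036.06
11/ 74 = 0.15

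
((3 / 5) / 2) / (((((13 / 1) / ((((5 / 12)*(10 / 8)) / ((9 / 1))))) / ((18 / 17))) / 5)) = 25 / 3536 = 0.01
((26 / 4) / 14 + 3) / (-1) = -97 / 28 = -3.46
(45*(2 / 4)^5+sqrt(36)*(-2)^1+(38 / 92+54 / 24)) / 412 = -5837 / 303232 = -0.02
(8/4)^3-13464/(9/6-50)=27704/97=285.61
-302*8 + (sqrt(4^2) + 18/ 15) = -2410.80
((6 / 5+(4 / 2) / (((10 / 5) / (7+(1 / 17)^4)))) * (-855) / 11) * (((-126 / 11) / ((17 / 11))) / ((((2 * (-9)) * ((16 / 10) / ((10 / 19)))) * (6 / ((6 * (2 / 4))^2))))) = -735460425 / 5679428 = -129.50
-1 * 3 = -3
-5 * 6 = -30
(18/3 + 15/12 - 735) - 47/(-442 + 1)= -1283563/1764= -727.64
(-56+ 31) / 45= -5 / 9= -0.56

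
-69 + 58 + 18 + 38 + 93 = 138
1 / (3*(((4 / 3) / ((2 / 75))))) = 1 / 150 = 0.01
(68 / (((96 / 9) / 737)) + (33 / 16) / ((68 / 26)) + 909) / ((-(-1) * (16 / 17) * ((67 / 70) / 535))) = 57126997725 / 17152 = 3330631.86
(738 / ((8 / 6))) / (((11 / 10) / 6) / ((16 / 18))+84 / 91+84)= 383760 / 59023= 6.50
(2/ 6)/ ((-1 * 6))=-1/ 18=-0.06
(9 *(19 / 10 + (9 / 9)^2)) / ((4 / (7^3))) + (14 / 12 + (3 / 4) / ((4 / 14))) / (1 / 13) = 68621 / 30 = 2287.37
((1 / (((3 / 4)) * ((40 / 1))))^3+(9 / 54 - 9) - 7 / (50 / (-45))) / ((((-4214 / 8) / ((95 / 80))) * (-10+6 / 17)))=-22092877 / 37319184000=-0.00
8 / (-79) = -0.10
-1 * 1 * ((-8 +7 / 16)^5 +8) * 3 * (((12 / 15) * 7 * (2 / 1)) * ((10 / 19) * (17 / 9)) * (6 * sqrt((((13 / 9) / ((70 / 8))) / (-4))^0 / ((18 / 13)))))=3085555283167 * sqrt(26) / 3735552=4211775.56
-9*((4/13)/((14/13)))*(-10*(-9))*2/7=-3240/49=-66.12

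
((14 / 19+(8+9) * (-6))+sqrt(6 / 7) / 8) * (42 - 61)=1924 - 19 * sqrt(42) / 56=1921.80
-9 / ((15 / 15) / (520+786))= -11754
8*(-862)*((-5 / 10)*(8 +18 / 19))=586160 / 19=30850.53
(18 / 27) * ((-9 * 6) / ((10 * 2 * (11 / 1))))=-9 / 55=-0.16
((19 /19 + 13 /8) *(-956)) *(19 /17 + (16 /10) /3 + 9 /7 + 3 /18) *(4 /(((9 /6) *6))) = -294209 /85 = -3461.28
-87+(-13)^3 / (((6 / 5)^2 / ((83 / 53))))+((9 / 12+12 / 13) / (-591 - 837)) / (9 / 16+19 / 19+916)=-2024654145193 / 817614252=-2476.30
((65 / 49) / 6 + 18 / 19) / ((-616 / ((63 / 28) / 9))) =-0.00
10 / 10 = 1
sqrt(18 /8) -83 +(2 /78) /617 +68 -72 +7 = -3777889 /48126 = -78.50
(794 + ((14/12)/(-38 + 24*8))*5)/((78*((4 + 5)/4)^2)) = 209626/104247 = 2.01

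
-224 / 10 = -112 / 5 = -22.40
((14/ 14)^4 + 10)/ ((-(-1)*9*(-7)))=-11/ 63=-0.17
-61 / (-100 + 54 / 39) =793 / 1282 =0.62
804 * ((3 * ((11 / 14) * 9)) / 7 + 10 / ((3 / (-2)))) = -2923.39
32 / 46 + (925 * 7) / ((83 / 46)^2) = 315235524 / 158447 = 1989.53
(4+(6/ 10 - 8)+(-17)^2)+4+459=3743/ 5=748.60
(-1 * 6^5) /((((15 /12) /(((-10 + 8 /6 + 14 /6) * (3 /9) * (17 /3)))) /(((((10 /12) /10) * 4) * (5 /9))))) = 41344 /3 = 13781.33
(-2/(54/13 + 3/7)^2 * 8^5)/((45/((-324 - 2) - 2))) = 178006786048/7825005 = 22748.46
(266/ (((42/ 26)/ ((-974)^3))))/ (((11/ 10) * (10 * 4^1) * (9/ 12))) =-456461149456/ 99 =-4610718681.37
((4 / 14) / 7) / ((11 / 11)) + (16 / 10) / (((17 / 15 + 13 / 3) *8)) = 311 / 4018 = 0.08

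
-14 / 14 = -1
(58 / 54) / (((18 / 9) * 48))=0.01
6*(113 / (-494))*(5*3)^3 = -1144125 / 247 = -4632.09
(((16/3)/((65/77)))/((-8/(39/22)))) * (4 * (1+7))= -44.80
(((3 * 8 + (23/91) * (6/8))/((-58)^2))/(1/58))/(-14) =-8805/295568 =-0.03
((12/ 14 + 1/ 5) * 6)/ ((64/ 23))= 2553/ 1120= 2.28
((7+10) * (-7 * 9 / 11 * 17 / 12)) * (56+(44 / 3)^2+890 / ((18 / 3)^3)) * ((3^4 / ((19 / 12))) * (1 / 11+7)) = -63320759775 / 4598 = -13771370.11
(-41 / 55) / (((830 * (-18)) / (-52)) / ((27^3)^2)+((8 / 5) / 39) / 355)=-6409.38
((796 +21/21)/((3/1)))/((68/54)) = 7173/34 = 210.97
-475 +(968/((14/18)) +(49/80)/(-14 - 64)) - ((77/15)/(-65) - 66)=182504333/218400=835.64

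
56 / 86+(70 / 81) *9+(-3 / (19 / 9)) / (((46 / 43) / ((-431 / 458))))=1499403821 / 154913004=9.68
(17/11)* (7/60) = 119/660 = 0.18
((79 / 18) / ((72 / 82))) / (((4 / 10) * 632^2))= 205 / 6552576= 0.00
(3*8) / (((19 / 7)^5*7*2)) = 28812 / 2476099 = 0.01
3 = 3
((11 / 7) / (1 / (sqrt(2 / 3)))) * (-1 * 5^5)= -34375 * sqrt(6) / 21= -4009.58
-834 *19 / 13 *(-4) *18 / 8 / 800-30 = -84693 / 5200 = -16.29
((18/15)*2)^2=144/25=5.76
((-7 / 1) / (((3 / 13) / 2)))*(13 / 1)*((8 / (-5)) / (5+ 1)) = 9464 / 45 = 210.31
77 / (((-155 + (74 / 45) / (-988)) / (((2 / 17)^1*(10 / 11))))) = -444600 / 8368097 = -0.05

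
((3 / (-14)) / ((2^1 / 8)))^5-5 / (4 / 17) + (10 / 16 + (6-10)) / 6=-5990059 / 268912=-22.28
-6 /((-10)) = 3 /5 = 0.60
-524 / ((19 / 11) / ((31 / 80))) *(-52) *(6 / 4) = 1742169 / 190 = 9169.31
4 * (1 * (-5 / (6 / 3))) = -10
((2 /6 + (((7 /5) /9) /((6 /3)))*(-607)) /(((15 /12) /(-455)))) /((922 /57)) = 7294651 /6915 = 1054.90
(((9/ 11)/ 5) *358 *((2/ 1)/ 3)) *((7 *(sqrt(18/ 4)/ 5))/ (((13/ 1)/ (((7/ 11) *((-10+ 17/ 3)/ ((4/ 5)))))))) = -26313 *sqrt(2)/ 1210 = -30.75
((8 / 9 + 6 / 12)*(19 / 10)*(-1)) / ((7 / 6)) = -95 / 42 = -2.26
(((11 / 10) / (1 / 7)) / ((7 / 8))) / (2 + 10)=0.73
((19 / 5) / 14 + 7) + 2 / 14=519 / 70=7.41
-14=-14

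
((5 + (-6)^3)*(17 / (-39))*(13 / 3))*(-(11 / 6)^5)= -577689937 / 69984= -8254.60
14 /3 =4.67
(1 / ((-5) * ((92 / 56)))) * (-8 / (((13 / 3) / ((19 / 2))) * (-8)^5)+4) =-2982287 / 6123520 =-0.49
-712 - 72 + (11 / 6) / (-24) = -112907 / 144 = -784.08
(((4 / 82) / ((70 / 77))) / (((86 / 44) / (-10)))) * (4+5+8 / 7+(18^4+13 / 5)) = -1778509304 / 61705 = -28822.77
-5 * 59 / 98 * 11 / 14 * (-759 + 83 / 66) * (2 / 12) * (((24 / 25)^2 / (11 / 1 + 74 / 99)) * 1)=1168457004 / 49863625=23.43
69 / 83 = 0.83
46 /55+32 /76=1.26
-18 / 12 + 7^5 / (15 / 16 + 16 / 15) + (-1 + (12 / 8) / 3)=4032718 / 481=8384.03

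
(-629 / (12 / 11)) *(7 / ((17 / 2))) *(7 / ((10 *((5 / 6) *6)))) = -19943 / 300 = -66.48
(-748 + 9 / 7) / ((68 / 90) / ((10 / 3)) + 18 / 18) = -392025 / 644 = -608.73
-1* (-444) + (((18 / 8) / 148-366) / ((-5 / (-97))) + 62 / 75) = -295494361 / 44400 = -6655.28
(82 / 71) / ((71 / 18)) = 1476 / 5041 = 0.29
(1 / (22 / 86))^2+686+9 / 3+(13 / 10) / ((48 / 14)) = 20463331 / 29040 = 704.66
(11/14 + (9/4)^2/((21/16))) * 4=130/7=18.57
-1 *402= -402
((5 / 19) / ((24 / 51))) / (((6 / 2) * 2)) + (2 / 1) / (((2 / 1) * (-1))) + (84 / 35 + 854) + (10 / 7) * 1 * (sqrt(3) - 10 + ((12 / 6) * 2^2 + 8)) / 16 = 5 * sqrt(3) / 56 + 27324443 / 31920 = 856.18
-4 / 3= -1.33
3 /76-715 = -54337 /76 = -714.96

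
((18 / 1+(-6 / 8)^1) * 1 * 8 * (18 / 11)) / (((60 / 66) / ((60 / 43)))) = 346.60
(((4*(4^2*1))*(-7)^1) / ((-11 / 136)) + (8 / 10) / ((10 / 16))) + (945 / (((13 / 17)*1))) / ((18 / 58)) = 34041551 / 3575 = 9522.11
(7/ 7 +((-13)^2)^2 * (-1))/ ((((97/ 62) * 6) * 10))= -29512/ 97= -304.25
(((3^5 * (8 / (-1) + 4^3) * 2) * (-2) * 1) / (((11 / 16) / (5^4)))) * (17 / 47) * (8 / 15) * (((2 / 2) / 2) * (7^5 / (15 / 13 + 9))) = -44928741312000 / 5687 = -7900253439.77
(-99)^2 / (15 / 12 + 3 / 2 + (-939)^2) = 39204 / 3526895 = 0.01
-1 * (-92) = 92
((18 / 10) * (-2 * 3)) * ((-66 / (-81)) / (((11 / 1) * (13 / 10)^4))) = -8000 / 28561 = -0.28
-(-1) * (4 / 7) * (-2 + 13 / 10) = -0.40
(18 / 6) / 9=1 / 3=0.33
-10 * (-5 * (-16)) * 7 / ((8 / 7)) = -4900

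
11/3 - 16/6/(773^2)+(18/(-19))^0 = 2788466/597529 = 4.67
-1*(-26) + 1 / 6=26.17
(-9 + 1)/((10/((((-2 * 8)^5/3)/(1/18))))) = 25165824/5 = 5033164.80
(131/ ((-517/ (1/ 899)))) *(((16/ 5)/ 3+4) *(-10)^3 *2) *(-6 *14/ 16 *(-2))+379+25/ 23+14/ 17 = 410.90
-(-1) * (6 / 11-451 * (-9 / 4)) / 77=44673 / 3388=13.19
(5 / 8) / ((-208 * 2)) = -5 / 3328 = -0.00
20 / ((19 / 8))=160 / 19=8.42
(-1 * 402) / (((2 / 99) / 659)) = -13113441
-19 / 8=-2.38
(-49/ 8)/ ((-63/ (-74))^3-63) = 354571/ 3611295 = 0.10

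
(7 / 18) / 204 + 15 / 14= 27589 / 25704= 1.07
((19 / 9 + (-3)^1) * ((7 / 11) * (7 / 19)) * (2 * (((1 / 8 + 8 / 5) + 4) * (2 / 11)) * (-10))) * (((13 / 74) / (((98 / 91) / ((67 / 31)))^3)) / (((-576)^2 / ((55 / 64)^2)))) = 49178276946175 / 3586046084889182208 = 0.00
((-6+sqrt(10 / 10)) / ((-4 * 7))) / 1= 5 / 28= 0.18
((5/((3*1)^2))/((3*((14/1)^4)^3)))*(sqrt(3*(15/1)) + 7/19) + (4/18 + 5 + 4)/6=5*sqrt(5)/510245211377664 + 709573808062237/461650429341696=1.54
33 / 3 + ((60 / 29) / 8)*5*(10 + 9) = 2063 / 58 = 35.57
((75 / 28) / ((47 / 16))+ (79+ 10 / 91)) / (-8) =-342253 / 34216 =-10.00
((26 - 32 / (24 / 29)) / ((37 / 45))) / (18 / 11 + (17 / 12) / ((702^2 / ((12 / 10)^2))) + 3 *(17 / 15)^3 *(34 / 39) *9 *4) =-128745045000 / 1159105057307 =-0.11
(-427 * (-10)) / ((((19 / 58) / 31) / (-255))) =-1957752300 / 19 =-103039594.74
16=16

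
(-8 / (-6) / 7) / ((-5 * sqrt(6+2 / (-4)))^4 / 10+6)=32 / 318633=0.00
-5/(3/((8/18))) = -20/27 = -0.74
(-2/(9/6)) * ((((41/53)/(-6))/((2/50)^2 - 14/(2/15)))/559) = -25625/8749090116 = -0.00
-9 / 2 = -4.50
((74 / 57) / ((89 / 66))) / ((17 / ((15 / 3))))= 8140 / 28747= 0.28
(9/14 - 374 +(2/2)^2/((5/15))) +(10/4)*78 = -2455/14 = -175.36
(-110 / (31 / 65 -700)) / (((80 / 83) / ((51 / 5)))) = 605319 / 363752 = 1.66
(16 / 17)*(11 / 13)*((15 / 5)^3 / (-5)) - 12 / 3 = -9172 / 1105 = -8.30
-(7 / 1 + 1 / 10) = -71 / 10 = -7.10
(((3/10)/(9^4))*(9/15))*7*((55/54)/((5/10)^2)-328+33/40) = -2442643/39366000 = -0.06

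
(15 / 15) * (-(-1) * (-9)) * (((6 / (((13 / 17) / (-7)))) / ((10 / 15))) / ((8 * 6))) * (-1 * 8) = -123.58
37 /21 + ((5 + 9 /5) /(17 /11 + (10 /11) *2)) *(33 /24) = 70577 /15540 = 4.54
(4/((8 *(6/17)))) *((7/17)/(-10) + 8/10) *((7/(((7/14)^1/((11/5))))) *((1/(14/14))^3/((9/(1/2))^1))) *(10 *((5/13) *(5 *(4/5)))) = 3311/117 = 28.30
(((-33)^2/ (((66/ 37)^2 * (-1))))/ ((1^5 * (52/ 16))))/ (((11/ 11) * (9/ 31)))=-42439/ 117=-362.73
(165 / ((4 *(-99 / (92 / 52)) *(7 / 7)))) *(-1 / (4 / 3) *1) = 115 / 208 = 0.55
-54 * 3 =-162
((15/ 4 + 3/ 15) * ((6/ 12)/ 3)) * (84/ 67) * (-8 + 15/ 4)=-3.51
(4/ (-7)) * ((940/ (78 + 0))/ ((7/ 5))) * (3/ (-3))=9400/ 1911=4.92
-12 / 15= -4 / 5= -0.80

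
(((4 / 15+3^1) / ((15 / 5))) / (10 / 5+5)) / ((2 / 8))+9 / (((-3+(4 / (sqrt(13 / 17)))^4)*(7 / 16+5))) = 0.63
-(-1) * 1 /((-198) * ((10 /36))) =-1 /55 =-0.02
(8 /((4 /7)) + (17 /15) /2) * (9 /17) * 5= 1311 /34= 38.56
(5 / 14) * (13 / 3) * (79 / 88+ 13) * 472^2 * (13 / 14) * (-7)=-7194774470 / 231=-31146209.83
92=92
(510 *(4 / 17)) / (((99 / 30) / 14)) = 5600 / 11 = 509.09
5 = 5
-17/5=-3.40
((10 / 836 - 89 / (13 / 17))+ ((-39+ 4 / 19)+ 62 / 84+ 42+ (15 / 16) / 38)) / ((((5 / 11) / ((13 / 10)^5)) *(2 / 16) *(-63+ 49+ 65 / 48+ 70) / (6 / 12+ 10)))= -1344.68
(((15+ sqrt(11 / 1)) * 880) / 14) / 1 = 440 * sqrt(11) / 7+ 6600 / 7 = 1151.33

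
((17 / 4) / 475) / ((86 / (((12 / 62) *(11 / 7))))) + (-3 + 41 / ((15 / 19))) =2602604203 / 53186700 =48.93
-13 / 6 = -2.17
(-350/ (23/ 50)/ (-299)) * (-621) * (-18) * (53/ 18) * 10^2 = 8375418.06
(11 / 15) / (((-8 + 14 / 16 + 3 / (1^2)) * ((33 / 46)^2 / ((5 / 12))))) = -4232 / 29403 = -0.14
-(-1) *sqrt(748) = 2 *sqrt(187) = 27.35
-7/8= -0.88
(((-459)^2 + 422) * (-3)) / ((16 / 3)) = -1899927 / 16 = -118745.44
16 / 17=0.94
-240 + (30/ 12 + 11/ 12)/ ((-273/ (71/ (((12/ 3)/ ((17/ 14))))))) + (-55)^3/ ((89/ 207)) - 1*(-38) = -6321458420311/ 16327584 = -387164.35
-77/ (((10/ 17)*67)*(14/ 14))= -1309/ 670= -1.95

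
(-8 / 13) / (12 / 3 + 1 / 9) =-72 / 481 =-0.15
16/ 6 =8/ 3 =2.67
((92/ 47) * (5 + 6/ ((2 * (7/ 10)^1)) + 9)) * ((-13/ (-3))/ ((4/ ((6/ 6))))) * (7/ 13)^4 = 1009792/ 309777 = 3.26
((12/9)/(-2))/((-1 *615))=2/1845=0.00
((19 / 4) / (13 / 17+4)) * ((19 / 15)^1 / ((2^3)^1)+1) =1.15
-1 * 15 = -15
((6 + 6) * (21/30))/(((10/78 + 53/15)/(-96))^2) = 11681280/2023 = 5774.24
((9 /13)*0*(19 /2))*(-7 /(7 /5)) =0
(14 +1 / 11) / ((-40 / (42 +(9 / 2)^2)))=-7719 / 352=-21.93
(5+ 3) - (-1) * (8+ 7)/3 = 13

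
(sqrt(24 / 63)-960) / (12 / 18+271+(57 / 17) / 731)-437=-278862667 / 633011+12427*sqrt(42) / 35448616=-440.53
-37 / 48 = -0.77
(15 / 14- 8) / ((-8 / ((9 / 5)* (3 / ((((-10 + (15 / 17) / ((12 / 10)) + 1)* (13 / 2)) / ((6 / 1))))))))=-133569 / 255710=-0.52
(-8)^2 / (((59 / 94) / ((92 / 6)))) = 276736 / 177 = 1563.48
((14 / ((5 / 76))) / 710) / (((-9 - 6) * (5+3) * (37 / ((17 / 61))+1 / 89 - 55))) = -201229 / 6266193750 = -0.00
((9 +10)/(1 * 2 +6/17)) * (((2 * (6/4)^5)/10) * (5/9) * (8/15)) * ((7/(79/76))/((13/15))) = 1159893/41080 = 28.23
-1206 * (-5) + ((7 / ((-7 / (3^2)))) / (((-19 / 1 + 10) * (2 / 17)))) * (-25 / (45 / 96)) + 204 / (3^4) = 150638 / 27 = 5579.19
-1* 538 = -538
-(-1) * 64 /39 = 64 /39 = 1.64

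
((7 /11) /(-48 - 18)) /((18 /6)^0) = -7 /726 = -0.01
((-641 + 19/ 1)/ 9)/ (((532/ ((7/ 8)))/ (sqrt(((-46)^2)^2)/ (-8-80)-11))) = 79927/ 20064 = 3.98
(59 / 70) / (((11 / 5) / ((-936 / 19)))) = -27612 / 1463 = -18.87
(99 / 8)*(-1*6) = -297 / 4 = -74.25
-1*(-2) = 2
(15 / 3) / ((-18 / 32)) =-80 / 9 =-8.89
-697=-697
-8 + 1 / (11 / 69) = -1.73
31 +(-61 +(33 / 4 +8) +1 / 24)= -329 / 24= -13.71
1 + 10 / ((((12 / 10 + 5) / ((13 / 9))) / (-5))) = -2971 / 279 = -10.65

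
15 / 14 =1.07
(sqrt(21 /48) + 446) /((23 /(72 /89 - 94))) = -3699124 /2047 - 4147 * sqrt(7) /4094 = -1809.78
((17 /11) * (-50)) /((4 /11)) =-425 /2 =-212.50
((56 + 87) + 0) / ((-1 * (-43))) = 143 / 43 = 3.33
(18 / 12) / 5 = 0.30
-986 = -986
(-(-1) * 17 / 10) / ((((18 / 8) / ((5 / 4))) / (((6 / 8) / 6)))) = 0.12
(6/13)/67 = 6/871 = 0.01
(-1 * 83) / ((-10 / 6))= 249 / 5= 49.80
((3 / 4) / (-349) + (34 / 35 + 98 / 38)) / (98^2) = 3293961 / 8915777360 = 0.00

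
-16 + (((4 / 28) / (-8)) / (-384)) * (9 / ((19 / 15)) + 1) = -466933 / 29184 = -16.00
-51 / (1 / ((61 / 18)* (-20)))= 10370 / 3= 3456.67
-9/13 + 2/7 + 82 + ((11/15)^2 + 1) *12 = 682819/6825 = 100.05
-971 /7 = -138.71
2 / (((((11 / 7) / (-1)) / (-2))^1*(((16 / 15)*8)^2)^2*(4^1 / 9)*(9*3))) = 118125 / 2952790016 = 0.00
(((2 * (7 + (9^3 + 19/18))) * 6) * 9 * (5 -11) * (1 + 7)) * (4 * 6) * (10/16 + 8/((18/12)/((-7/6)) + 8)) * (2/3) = -5219343936/47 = -111049870.98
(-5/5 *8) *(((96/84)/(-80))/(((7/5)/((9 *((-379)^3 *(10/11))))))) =-19598378040/539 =-36360627.16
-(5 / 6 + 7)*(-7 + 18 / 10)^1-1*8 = 491 / 15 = 32.73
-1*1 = -1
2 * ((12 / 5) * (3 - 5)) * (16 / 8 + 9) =-528 / 5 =-105.60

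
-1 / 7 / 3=-1 / 21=-0.05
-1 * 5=-5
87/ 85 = 1.02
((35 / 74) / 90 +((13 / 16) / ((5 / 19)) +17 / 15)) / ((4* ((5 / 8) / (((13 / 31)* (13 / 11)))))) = 19026527 / 22710600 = 0.84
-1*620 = -620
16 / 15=1.07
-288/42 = -48/7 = -6.86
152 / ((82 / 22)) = 1672 / 41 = 40.78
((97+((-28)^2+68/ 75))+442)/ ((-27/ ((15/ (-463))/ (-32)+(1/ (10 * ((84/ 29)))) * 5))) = -5364105739/ 630050400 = -8.51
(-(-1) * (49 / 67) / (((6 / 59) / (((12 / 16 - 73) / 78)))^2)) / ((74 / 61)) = 869011700389 / 17374735872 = 50.02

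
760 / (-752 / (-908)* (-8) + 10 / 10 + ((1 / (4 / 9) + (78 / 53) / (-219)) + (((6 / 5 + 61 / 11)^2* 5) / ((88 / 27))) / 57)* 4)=168798986853200 / 1831473211187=92.17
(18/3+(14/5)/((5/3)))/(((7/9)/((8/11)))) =13824/1925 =7.18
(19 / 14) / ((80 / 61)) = 1159 / 1120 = 1.03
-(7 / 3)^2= -49 / 9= -5.44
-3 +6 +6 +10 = 19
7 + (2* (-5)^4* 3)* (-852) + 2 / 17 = -54314879 / 17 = -3194992.88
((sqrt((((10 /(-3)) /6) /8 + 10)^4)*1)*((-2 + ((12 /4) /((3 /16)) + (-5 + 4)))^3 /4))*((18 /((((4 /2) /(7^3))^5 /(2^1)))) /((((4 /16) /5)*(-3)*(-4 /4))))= 26661387380132902772375 /13824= 1928630452845262063.97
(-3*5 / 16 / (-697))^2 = 225 / 124367104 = 0.00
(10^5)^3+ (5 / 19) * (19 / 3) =3000000000000005 / 3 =1000000000000001.67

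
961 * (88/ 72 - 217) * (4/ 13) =-7465048/ 117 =-63803.83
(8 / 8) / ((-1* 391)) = -1 / 391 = -0.00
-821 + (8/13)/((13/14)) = -138637/169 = -820.34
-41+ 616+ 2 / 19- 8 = 10775 / 19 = 567.11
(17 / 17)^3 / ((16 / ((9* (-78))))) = -351 / 8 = -43.88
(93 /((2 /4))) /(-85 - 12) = -186 /97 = -1.92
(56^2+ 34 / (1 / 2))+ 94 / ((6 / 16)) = 10364 / 3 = 3454.67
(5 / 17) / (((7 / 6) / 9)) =270 / 119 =2.27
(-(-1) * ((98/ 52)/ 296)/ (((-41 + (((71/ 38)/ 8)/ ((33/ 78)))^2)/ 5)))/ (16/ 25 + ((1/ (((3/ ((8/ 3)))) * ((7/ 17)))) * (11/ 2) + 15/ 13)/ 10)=-1419402600/ 3524934439357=-0.00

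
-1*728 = -728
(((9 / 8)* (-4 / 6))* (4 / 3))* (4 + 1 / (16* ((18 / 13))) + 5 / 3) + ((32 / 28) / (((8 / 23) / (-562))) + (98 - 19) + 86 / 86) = -3572923 / 2016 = -1772.28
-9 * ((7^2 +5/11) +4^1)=-5292/11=-481.09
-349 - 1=-350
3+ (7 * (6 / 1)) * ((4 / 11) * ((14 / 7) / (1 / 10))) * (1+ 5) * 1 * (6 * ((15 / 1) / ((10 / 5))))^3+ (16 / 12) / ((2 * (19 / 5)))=167007275.90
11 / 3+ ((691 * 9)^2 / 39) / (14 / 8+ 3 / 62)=4795851053 / 8697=551437.40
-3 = -3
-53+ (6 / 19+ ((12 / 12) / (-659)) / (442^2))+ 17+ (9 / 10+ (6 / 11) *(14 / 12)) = -4594196528667 / 134538395420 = -34.15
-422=-422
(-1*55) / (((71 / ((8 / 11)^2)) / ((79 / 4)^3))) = -2465195 / 781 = -3156.46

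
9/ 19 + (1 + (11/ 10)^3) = 53289/ 19000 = 2.80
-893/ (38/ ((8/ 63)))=-188/ 63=-2.98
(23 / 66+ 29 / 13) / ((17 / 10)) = 11065 / 7293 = 1.52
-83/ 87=-0.95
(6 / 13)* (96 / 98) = 288 / 637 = 0.45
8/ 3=2.67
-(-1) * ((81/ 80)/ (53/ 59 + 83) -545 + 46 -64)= -24771469/ 44000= -562.99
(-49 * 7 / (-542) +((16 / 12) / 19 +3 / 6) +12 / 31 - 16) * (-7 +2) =34501375 / 478857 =72.05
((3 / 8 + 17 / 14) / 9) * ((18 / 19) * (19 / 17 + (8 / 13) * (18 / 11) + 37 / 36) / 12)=24553943 / 558702144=0.04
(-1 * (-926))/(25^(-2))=578750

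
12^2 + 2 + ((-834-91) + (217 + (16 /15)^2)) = -126194 /225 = -560.86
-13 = -13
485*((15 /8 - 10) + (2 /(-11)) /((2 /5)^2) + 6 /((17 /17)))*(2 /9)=-139195 /396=-351.50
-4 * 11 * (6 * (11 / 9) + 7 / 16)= -4103 / 12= -341.92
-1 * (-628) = 628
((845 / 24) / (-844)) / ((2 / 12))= -845 / 3376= -0.25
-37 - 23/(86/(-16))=-32.72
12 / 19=0.63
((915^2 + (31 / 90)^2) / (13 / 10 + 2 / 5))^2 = 45989060452093418521 / 189612900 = 242541833662.65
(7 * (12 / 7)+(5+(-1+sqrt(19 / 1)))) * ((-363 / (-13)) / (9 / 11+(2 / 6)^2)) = 35937 * sqrt(19) / 1196+143748 / 299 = 611.74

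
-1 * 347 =-347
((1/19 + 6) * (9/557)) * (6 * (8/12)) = 4140/10583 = 0.39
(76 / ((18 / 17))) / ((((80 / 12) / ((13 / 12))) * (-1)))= -4199 / 360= -11.66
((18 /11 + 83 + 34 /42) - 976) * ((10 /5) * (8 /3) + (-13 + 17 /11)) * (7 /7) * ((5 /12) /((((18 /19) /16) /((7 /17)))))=7895456840 /499851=15795.62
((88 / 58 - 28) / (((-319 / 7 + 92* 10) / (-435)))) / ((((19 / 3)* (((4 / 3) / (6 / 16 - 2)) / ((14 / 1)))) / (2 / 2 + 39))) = -165110400 / 116299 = -1419.71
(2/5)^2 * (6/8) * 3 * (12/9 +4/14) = 102/175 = 0.58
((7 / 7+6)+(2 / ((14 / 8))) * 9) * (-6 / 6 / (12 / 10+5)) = -605 / 217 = -2.79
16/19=0.84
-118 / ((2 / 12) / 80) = -56640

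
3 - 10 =-7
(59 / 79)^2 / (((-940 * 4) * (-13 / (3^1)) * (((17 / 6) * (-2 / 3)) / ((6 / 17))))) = -281961 / 44081181560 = -0.00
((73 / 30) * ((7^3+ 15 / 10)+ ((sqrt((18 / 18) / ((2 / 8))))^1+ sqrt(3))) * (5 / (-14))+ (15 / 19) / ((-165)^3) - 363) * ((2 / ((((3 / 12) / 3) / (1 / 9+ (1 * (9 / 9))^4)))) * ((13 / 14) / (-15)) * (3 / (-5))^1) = -393004336829 / 597452625 - 1898 * sqrt(3) / 2205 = -659.29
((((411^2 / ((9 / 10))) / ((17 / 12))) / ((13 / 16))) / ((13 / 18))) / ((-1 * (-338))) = 324328320 / 485537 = 667.98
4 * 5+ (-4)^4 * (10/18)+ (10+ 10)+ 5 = 1685/9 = 187.22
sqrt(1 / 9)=1 / 3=0.33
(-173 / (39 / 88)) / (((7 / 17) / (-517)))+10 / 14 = 133803931 / 273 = 490124.29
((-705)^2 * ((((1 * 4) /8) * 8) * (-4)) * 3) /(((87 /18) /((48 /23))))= -6870873600 /667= -10301159.82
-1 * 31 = -31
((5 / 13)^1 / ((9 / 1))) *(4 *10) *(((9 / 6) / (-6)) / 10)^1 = -5 / 117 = -0.04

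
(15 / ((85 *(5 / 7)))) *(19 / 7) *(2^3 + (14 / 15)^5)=125643656 / 21515625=5.84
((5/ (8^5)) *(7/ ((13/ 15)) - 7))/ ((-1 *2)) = -0.00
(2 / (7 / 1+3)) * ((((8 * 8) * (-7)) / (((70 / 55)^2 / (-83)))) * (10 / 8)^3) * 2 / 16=251075 / 224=1120.87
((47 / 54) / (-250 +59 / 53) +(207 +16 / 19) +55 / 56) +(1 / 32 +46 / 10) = 1617757190041 / 7579020960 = 213.45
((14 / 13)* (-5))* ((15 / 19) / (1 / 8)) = -8400 / 247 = -34.01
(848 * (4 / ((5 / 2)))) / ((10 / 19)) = 2577.92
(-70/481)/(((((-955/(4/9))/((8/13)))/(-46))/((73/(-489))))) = 1504384/5256215523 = 0.00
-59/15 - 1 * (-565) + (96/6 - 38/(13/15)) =103978/195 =533.22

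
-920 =-920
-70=-70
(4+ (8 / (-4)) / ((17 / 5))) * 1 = 58 / 17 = 3.41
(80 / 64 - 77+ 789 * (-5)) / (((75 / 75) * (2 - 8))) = 5361 / 8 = 670.12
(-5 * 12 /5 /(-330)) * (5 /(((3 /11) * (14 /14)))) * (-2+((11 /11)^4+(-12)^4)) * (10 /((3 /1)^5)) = 414700 /729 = 568.86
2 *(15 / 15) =2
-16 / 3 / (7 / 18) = -96 / 7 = -13.71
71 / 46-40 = -1769 / 46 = -38.46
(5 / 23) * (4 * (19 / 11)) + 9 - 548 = -135987 / 253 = -537.50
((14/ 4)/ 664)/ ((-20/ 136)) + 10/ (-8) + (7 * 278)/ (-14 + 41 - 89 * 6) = -8625103/ 1683240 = -5.12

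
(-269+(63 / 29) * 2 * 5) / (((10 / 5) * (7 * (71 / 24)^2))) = -29088 / 14413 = -2.02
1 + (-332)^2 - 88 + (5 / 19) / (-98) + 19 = 205110467 / 1862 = 110156.00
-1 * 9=-9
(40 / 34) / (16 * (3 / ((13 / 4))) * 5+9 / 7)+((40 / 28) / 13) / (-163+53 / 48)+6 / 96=101892505469 / 1315081853904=0.08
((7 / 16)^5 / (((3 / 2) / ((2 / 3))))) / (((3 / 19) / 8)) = 319333 / 884736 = 0.36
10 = 10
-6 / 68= -3 / 34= -0.09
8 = 8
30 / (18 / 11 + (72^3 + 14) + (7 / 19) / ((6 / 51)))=4180 / 52008503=0.00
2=2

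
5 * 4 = 20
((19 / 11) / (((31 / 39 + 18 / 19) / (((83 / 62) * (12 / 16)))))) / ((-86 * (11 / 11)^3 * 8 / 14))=-24539697 / 1211515712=-0.02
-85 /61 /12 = -85 /732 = -0.12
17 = 17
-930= -930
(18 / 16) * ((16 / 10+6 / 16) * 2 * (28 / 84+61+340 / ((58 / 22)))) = 980943 / 1160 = 845.64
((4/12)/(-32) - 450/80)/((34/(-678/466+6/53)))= 2987943/13435712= 0.22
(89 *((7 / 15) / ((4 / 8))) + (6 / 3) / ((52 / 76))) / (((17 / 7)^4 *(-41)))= -40259968 / 667750395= -0.06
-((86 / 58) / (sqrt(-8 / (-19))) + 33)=-33-43* sqrt(38) / 116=-35.29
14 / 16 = 7 / 8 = 0.88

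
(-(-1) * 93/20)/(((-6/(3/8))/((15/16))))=-279/1024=-0.27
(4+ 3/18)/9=25/54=0.46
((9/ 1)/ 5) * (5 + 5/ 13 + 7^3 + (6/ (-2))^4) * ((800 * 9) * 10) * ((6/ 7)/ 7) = 4340563200/ 637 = 6814070.96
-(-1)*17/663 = 1/39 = 0.03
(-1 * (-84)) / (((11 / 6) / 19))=9576 / 11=870.55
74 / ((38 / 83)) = 3071 / 19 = 161.63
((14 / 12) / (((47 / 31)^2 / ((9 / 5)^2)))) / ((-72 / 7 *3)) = -47089 / 883600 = -0.05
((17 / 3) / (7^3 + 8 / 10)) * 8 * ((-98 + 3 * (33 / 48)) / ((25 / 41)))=-213979 / 10314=-20.75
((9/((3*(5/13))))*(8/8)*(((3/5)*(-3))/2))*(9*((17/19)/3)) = -17901/950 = -18.84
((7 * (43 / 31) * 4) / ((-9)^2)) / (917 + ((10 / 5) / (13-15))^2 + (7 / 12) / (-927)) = 0.00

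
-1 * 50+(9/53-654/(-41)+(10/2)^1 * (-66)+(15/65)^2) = -133610264/367237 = -363.83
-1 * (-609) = 609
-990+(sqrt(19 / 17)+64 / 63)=-62306 / 63+sqrt(323) / 17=-987.93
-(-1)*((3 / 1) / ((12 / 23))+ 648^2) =1679639 / 4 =419909.75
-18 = -18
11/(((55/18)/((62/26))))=558/65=8.58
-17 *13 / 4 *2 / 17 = -13 / 2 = -6.50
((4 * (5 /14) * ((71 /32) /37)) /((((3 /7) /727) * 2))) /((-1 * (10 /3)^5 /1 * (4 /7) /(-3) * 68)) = 87800517 /6440960000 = 0.01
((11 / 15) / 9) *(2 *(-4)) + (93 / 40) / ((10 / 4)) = 751 / 2700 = 0.28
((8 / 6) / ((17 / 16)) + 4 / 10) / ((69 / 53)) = 22366 / 17595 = 1.27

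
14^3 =2744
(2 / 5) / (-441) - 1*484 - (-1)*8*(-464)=-9252182 / 2205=-4196.00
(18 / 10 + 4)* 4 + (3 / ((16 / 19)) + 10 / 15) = 27.43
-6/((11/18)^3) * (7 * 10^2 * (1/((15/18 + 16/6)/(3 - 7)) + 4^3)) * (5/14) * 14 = -699840000/121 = -5783801.65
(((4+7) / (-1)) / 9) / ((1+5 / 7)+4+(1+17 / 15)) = -385 / 2472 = -0.16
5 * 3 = 15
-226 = -226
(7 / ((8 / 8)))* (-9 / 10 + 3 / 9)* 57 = -2261 / 10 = -226.10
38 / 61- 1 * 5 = -267 / 61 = -4.38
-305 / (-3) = 101.67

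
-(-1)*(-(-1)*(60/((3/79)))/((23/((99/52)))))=39105/299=130.79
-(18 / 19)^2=-324 / 361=-0.90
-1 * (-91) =91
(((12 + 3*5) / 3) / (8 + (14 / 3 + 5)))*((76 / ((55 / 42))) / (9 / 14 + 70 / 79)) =5016816 / 259435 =19.34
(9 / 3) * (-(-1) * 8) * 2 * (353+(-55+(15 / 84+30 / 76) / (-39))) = 24730396 / 1729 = 14303.29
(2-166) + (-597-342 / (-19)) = -743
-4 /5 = -0.80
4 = 4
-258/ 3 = -86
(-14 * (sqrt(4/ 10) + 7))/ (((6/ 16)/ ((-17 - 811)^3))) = 161752894531.06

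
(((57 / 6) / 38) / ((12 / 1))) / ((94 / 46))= 23 / 2256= 0.01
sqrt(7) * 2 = 2 * sqrt(7) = 5.29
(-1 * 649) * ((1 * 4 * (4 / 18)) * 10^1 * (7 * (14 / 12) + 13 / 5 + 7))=-2767336 / 27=-102493.93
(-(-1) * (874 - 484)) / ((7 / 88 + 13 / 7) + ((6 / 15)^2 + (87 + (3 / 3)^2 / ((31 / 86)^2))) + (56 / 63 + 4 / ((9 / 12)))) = 51945894000 / 13721049761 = 3.79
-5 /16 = -0.31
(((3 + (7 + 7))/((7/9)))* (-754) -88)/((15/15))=-115978/7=-16568.29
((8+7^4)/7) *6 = 14454/7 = 2064.86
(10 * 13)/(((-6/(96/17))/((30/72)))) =-2600/51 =-50.98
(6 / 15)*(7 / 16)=7 / 40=0.18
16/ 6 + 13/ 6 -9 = -25/ 6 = -4.17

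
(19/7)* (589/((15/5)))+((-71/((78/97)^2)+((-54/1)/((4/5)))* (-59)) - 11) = 4394.60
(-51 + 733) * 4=2728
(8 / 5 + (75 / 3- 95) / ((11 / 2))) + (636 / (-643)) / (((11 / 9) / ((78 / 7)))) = -4986972 / 247555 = -20.14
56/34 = 28/17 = 1.65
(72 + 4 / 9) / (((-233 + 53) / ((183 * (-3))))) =9943 / 45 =220.96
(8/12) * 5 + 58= 184/3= 61.33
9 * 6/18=3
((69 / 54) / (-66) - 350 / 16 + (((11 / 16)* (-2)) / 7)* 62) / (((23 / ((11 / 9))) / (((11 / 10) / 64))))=-6233711 / 200309760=-0.03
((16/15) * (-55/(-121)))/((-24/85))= -170/99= -1.72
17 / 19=0.89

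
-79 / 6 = -13.17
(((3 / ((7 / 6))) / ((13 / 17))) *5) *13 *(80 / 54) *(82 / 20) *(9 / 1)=83640 / 7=11948.57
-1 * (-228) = 228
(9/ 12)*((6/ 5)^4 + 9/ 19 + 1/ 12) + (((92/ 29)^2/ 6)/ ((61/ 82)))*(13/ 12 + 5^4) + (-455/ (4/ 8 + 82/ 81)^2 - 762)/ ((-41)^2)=71475833456094033461/ 50580576465930000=1413.11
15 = 15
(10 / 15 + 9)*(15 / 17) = 145 / 17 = 8.53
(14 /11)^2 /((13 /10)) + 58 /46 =90697 /36179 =2.51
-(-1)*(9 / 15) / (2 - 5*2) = -3 / 40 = -0.08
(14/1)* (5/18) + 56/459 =1841/459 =4.01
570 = 570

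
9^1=9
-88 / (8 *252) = -11 / 252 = -0.04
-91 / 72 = -1.26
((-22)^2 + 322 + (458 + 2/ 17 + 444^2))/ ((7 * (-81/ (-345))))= 387872230/ 3213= 120719.65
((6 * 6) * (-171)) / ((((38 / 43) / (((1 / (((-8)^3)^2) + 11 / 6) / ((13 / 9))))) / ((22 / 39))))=-55239491835 / 11075584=-4987.50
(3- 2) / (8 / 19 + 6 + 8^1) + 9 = 2485 / 274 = 9.07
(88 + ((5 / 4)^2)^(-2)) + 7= 59631 / 625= 95.41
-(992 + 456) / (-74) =724 / 37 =19.57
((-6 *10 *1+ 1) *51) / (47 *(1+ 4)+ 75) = -3009 / 310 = -9.71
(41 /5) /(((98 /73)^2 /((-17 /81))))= -3714313 /3889620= -0.95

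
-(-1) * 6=6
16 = 16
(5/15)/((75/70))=14/45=0.31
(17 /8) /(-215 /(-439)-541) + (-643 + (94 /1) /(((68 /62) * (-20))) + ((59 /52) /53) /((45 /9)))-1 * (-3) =-14325327775191 /22234459936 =-644.28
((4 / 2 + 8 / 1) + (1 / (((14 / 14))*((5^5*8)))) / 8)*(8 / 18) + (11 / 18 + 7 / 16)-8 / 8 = 505469 / 112500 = 4.49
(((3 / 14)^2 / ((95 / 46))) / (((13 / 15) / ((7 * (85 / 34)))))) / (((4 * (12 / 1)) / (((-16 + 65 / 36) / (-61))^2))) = 4289845 / 8470305792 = 0.00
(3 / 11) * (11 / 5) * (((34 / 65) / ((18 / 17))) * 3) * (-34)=-9826 / 325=-30.23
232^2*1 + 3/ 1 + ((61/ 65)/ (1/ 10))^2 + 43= 9118914/ 169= 53958.07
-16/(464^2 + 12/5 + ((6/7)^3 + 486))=-13720/185035663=-0.00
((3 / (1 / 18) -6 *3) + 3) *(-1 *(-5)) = 195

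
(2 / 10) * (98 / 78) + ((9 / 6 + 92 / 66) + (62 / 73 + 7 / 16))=4.43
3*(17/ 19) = 51/ 19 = 2.68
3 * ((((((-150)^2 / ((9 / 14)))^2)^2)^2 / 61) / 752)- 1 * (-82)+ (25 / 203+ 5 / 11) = 942832077612304687500000000000528663332 / 6402011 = 147271236743002267178235100000000.00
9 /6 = 3 /2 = 1.50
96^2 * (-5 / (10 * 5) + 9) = 410112 / 5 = 82022.40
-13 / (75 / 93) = -403 / 25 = -16.12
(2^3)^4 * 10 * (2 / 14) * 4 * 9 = 1474560 / 7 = 210651.43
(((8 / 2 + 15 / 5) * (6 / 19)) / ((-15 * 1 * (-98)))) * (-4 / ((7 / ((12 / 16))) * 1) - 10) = -73 / 4655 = -0.02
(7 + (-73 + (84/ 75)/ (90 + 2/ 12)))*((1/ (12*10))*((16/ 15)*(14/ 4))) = -2082458/ 1014375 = -2.05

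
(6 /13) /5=6 /65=0.09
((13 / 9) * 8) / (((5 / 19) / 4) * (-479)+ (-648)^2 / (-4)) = -7904 / 71825139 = -0.00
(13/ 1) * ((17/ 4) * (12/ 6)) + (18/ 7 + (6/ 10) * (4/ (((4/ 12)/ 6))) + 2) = 11079/ 70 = 158.27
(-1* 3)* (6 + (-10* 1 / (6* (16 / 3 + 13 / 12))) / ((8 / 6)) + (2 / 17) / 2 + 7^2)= -164.59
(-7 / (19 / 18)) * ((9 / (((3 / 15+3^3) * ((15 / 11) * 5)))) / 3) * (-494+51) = 306999 / 6460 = 47.52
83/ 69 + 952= 65771/ 69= 953.20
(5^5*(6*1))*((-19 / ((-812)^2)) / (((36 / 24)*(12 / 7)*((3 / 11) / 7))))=-653125 / 121104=-5.39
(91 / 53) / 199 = 91 / 10547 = 0.01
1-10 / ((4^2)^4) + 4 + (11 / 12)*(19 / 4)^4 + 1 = 46462801 / 98304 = 472.64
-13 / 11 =-1.18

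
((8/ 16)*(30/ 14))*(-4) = -4.29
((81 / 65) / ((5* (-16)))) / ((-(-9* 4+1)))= -81 / 182000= -0.00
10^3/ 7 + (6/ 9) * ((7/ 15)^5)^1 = 2278360298/ 15946875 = 142.87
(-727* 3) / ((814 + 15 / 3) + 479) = -1.68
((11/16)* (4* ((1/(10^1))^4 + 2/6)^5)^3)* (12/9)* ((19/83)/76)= 11049604085256701810340580324787692648162982096357198556687977/893219460750000000000000000000000000000000000000000000000000000000000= 0.00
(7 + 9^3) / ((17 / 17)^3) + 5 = 741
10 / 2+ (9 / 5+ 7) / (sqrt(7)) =44 * sqrt(7) / 35+ 5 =8.33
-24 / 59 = -0.41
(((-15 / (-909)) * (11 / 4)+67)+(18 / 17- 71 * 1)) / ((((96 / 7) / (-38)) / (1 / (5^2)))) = 1587089 / 4944960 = 0.32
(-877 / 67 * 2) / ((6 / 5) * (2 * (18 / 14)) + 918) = -30695 / 1079973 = -0.03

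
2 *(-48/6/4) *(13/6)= -26/3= -8.67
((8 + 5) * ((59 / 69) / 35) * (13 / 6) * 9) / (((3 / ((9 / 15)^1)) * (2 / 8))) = 19942 / 4025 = 4.95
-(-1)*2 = 2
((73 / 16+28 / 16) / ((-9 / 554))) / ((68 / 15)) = -85.71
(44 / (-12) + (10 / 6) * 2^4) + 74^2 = 5499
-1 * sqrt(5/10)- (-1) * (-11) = -11- sqrt(2)/2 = -11.71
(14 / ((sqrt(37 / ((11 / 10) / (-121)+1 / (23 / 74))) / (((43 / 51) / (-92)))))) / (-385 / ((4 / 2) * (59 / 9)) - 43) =17759 * sqrt(759832370) / 937620881670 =0.00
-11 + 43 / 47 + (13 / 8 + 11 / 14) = -20199 / 2632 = -7.67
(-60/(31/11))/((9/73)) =-172.69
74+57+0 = 131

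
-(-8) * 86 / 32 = 43 / 2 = 21.50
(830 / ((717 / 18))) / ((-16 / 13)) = -16185 / 956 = -16.93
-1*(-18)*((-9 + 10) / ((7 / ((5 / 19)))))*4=360 / 133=2.71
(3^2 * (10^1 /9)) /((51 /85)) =50 /3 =16.67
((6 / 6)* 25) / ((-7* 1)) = -25 / 7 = -3.57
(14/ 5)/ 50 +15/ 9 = 646/ 375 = 1.72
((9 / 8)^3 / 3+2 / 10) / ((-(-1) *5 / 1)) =1727 / 12800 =0.13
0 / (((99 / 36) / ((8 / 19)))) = 0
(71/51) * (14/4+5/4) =1349/204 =6.61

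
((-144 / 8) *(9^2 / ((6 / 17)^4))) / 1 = -751689 / 8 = -93961.12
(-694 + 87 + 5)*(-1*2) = 1204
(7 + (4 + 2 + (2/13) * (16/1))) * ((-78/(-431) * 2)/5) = 2412/2155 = 1.12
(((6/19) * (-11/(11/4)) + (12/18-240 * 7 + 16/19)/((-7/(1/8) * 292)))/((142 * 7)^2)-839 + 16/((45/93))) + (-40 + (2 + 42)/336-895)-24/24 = -70352986180503/40390911680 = -1741.80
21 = 21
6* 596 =3576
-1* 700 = -700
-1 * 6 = -6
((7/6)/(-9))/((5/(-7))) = 49/270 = 0.18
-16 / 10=-8 / 5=-1.60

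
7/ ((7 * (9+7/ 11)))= 11/ 106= 0.10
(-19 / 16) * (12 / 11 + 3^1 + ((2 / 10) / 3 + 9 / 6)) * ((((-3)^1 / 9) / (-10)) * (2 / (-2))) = 35473 / 158400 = 0.22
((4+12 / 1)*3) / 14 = 24 / 7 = 3.43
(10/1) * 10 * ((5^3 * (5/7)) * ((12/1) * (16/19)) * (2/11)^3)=96000000/177023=542.30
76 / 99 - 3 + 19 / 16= -1655 / 1584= -1.04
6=6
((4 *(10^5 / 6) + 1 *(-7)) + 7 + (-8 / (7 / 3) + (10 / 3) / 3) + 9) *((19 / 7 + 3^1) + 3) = 256225681 / 441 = 581010.61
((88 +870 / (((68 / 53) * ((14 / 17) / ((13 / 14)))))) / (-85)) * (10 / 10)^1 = -334211 / 33320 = -10.03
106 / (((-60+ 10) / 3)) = -159 / 25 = -6.36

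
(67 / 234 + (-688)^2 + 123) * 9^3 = 8974098945 / 26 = 345157651.73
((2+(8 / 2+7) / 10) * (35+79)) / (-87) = -589 / 145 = -4.06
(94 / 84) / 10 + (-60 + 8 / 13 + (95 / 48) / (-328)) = -424644473 / 7163520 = -59.28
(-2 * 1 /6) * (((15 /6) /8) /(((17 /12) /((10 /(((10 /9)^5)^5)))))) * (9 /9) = -717897987691852588770249 /13600000000000000000000000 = -0.05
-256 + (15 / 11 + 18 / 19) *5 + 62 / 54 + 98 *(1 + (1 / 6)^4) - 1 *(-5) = -18990439 / 135432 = -140.22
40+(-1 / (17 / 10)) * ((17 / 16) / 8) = 2555 / 64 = 39.92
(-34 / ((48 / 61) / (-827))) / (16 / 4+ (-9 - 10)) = -857599 / 360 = -2382.22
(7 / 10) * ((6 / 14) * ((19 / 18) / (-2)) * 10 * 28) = -133 / 3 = -44.33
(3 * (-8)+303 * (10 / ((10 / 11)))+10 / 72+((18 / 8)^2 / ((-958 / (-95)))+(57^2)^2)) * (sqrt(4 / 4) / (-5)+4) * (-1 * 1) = -5535376481833 / 137952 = -40125380.44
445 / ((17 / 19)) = 497.35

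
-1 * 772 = -772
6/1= 6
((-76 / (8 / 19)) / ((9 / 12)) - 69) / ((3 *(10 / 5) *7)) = -929 / 126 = -7.37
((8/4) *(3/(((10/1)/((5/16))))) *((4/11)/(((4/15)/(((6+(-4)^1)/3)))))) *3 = 45/88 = 0.51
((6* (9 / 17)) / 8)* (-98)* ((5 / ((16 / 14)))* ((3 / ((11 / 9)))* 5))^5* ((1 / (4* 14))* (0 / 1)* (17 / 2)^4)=0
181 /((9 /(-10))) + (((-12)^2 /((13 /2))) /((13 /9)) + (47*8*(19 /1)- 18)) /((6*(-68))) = -22610849 /103428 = -218.61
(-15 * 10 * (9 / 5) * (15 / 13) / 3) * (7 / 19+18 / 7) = -527850 / 1729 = -305.29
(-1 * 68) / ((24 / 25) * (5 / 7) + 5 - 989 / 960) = -91392 / 6257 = -14.61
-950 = -950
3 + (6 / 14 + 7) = 73 / 7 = 10.43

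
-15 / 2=-7.50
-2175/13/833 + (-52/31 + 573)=191724994/335699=571.12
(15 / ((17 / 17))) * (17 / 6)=85 / 2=42.50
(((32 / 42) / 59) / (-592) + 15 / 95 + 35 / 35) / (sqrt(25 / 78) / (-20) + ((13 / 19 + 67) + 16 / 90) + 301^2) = 17245811700 * sqrt(78) / 38202665463564352729909 + 487861333721916960 / 38202665463564352729909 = 0.00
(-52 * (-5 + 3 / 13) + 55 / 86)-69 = 15449 / 86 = 179.64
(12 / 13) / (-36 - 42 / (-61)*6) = -61 / 2106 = -0.03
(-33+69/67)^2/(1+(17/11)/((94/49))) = 4744161576/8380963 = 566.06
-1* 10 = -10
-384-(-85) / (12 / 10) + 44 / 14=-13021 / 42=-310.02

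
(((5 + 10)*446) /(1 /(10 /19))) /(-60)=-1115 /19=-58.68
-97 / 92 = -1.05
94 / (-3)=-94 / 3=-31.33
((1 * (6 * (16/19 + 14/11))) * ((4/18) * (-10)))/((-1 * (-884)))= -20/627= -0.03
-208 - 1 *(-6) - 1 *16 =-218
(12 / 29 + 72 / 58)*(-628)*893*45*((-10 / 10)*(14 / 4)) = 4239678240 / 29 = 146195801.38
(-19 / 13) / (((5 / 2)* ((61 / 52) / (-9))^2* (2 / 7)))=-2240784 / 18605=-120.44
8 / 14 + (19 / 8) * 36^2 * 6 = 129280 / 7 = 18468.57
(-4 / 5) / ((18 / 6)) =-4 / 15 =-0.27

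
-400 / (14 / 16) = -3200 / 7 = -457.14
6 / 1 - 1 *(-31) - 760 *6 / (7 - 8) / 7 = 4819 / 7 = 688.43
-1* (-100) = 100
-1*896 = -896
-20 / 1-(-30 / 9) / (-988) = -29645 / 1482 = -20.00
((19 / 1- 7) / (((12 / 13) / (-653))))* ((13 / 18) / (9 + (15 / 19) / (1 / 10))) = -2096783 / 5778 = -362.89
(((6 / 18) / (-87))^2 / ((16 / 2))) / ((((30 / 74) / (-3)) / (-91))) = 0.00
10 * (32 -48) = -160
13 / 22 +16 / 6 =215 / 66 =3.26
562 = 562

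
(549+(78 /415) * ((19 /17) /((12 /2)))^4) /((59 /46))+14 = 97628203583579 /220861261980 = 442.03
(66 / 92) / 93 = 11 / 1426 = 0.01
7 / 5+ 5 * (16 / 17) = 519 / 85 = 6.11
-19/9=-2.11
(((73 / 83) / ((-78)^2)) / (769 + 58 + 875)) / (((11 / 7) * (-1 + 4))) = 511 / 28362257352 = 0.00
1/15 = 0.07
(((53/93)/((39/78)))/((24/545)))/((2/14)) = 202195/1116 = 181.18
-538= -538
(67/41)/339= 67/13899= 0.00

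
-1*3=-3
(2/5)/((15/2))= 4/75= 0.05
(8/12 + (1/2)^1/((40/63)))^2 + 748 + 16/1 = 44128201/57600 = 766.11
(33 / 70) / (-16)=-33 / 1120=-0.03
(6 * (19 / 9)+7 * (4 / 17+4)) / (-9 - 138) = -2158 / 7497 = -0.29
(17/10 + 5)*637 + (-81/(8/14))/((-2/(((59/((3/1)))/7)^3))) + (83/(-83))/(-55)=125903851/21560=5839.70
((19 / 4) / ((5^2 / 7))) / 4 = 133 / 400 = 0.33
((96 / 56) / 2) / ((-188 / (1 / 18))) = -1 / 3948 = -0.00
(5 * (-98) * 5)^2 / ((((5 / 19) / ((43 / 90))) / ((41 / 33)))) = 4021314850 / 297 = 13539780.64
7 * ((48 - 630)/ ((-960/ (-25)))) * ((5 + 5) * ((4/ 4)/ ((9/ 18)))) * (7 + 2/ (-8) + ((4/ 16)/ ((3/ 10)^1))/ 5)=-1408925/ 96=-14676.30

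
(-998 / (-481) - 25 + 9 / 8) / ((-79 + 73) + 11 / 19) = 1593853 / 396344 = 4.02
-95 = -95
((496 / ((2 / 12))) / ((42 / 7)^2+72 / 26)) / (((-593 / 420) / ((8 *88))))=-38274.81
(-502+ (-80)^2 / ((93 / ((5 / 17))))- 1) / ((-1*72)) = 763243 / 113832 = 6.70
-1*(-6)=6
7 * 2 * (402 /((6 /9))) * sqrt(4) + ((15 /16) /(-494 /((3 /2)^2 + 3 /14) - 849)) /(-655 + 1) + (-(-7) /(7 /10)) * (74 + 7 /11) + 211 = 4506309967865 /252576544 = 17841.36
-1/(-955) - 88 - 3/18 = -505189/5730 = -88.17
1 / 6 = 0.17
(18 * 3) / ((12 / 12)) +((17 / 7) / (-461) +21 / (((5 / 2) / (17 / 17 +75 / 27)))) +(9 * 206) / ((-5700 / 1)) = 785445301 / 9196950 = 85.40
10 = 10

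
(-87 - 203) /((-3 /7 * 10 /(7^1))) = 1421 /3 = 473.67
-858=-858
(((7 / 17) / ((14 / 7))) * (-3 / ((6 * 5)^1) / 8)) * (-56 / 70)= 7 / 3400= 0.00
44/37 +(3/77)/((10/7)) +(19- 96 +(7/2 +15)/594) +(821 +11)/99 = -14801821/219780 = -67.35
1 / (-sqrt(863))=-sqrt(863) / 863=-0.03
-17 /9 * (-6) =11.33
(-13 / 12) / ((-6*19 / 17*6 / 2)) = 221 / 4104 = 0.05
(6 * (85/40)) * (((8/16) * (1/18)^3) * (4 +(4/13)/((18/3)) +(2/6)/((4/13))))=1513/269568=0.01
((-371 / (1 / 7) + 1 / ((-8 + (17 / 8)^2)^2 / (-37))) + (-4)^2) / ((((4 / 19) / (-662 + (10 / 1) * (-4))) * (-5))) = -1723301.32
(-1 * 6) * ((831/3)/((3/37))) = -20498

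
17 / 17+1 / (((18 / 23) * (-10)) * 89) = 15997 / 16020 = 1.00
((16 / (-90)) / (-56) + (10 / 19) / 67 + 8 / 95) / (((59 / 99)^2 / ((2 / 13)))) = 83179998 / 2016247415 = 0.04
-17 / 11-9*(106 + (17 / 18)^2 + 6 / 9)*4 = -383492 / 99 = -3873.66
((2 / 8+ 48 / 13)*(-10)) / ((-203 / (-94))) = -18.26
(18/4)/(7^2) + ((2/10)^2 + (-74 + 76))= 2.13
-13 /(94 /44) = -286 /47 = -6.09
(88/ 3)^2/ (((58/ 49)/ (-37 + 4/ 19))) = -44206624/ 1653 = -26743.27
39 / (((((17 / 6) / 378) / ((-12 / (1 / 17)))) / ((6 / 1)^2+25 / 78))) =-38551464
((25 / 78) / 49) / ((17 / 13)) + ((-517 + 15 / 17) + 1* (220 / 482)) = -621117191 / 1204518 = -515.66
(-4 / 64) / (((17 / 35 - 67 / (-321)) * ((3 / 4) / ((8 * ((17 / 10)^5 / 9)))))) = -1063472893 / 702180000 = -1.51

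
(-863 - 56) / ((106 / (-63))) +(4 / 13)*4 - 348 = 199.43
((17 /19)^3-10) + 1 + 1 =-49959 /6859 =-7.28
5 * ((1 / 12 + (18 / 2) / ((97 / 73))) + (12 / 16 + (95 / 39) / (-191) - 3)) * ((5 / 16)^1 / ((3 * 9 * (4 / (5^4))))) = 34575484375 / 832381056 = 41.54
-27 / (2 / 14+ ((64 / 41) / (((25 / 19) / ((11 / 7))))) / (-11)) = 1014.27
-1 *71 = -71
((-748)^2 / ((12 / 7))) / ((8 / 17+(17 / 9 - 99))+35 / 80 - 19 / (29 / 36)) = -23170179648 / 8504077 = -2724.60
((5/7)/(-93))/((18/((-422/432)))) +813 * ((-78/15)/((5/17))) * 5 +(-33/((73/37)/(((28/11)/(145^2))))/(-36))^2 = -428516729929377682760833/5962453073286570000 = -71869.20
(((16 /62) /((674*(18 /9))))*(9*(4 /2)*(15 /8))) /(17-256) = -135 /4993666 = -0.00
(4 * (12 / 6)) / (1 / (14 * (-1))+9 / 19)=2128 / 107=19.89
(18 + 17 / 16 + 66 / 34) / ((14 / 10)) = 28565 / 1904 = 15.00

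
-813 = -813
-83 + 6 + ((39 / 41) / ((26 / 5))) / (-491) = -3100189 / 40262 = -77.00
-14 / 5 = -2.80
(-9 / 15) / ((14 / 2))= -0.09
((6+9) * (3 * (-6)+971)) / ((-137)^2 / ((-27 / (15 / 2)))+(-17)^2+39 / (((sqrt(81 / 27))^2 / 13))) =-257310 / 85601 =-3.01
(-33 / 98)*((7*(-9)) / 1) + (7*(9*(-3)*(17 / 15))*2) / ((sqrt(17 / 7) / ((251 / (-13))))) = 5328.89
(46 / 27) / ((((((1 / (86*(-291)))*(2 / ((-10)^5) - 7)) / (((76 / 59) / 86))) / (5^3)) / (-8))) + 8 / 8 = -16955414149469 / 185850531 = -91231.45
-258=-258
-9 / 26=-0.35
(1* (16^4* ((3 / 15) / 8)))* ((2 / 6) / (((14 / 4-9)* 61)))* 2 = -32768 / 10065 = -3.26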